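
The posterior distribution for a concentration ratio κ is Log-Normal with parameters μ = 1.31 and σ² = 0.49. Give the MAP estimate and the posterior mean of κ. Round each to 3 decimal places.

MAP = 2.270; posterior mean = 4.735

Mode = exp(μ − σ²) = exp(0.82) = 2.270.
Mean = exp(μ + σ²/2) = exp(1.555) = 4.735.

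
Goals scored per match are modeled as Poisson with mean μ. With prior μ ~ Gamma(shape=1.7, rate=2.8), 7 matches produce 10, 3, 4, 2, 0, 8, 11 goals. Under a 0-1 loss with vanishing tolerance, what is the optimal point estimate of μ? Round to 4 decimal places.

3.9490

Σ counts = 38. Posterior: Gamma(shape = 1.7+38 = 39.7, rate = 2.8+7 = 9.8).
Mode = (α−1)/β = 38.7/9.8 = 3.9490.
Mean = α/β = 39.7/9.8 = 4.0510.
This is the posterior mode — the MAP estimate.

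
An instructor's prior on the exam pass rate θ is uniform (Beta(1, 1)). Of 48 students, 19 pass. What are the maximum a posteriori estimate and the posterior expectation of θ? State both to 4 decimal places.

Posterior: Beta(1+19, 1+29) = Beta(20, 30).
Mode = (20−1)/(20+30−2) = 19/48 = 0.3958.
With a flat prior the MAP equals the MLE, 19/48.
Mean = 20/(20+30) = 20/50 = 0.4000.
Right-skewed posterior ⇒ mode < mean.

MAP: 0.3958. Posterior mean: 0.4000.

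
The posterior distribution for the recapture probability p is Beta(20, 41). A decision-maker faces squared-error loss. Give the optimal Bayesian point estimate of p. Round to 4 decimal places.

0.3279

Mode = (20−1)/(20+41−2) = 19/59 = 0.3220.
Mean = 20/(20+41) = 20/61 = 0.3279.
Squared-error loss ⇒ the optimal estimator is the posterior mean.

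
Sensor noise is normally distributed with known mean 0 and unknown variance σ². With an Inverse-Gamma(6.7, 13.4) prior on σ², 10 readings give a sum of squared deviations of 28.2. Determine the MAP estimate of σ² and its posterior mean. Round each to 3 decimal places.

Posterior: Inverse-Gamma(shape = 6.7+10/2 = 11.7, scale = 13.4+28.2/2 = 27.5).
Mode = β/(α+1) = 27.5/12.7 = 2.165.
Mean = β/(α−1) = 27.5/10.7 = 2.570.

MAP: 2.165. Posterior mean: 2.570.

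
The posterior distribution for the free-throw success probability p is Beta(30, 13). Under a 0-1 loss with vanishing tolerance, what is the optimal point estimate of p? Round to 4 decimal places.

Mode = (30−1)/(30+13−2) = 29/41 = 0.7073.
Mean = 30/(30+13) = 30/43 = 0.6977.
This is the posterior mode — the MAP estimate.

0.7073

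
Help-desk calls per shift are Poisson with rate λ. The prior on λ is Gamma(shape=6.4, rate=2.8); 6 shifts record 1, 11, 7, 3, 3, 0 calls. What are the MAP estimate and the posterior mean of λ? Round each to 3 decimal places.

Σ counts = 25. Posterior: Gamma(shape = 6.4+25 = 31.4, rate = 2.8+6 = 8.8).
Mode = (α−1)/β = 30.4/8.8 = 3.455.
Mean = α/β = 31.4/8.8 = 3.568.

λ_MAP = 3.455, E[λ|data] = 3.568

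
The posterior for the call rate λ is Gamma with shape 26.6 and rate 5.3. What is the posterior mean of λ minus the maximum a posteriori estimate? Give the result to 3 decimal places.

0.189

Mode = (α−1)/β = 25.6/5.3 = 4.830.
Mean = α/β = 26.6/5.3 = 5.019.
Difference = 5.019 − 4.830 = 0.189.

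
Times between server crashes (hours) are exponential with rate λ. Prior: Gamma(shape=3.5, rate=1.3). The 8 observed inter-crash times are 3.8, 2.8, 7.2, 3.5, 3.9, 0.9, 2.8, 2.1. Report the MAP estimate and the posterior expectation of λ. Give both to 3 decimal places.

Σ times = 27.0. Posterior: Gamma(shape = 3.5+8 = 11.5, rate = 1.3+27.0 = 28.3).
Mode = (α−1)/β = 10.5/28.3 = 0.371.
Mean = α/β = 11.5/28.3 = 0.406.

MAP = 0.371, posterior mean = 0.406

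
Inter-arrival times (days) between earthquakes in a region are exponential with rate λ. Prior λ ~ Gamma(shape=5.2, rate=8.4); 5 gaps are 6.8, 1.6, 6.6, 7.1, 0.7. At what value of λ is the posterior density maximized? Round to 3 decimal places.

Σ times = 22.8. Posterior: Gamma(shape = 5.2+5 = 10.2, rate = 8.4+22.8 = 31.2).
Mode = (α−1)/β = 9.2/31.2 = 0.295.
Mean = α/β = 10.2/31.2 = 0.327.
This is the posterior mode — the MAP estimate.

0.295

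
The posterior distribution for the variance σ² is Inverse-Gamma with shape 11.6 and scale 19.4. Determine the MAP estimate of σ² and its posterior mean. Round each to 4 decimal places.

Mode = β/(α+1) = 19.4/12.6 = 1.5397.
Mean = β/(α−1) = 19.4/10.6 = 1.8302.

MAP: 1.5397. Posterior mean: 1.8302.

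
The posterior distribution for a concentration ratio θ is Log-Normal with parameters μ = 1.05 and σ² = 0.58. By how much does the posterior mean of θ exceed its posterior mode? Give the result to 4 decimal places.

2.2190

Mode = exp(μ − σ²) = exp(0.47) = 1.6000.
Mean = exp(μ + σ²/2) = exp(1.340) = 3.8190.
Difference = 3.8190 − 1.6000 = 2.2190.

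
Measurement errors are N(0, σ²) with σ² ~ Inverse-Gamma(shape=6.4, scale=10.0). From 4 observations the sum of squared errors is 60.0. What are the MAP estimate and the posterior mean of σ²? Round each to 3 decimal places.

MAP = 4.255; posterior mean = 5.405

Posterior: Inverse-Gamma(shape = 6.4+4/2 = 8.4, scale = 10.0+60.0/2 = 40.0).
Mode = β/(α+1) = 40.0/9.4 = 4.255.
Mean = β/(α−1) = 40.0/7.4 = 5.405.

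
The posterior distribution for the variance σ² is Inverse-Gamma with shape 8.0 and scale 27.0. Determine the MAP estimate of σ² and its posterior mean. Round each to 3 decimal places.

Mode = β/(α+1) = 27.0/9.0 = 3.000.
Mean = β/(α−1) = 27.0/7.0 = 3.857.
The posterior is right-skewed, so the mean exceeds the mode.

MAP estimate = 3.000, posterior mean = 3.857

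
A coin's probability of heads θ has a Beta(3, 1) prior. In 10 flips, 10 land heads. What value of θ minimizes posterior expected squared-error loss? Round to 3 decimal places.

Posterior: Beta(3+10, 1+0) = Beta(13, 1).
Since β = 1 ≤ 1 and α > 1, the Beta density is monotone increasing on [0,1]; the mode is at 1.
Mean = 13/(13+1) = 0.929.
Squared-error loss ⇒ the optimal estimator is the posterior mean.

0.929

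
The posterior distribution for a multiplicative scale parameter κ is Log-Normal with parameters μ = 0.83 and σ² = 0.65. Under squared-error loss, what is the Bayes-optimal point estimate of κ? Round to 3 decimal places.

Mode = exp(μ − σ²) = exp(0.18) = 1.197.
Mean = exp(μ + σ²/2) = exp(1.155) = 3.174.
Squared-error loss ⇒ the optimal estimator is the posterior mean.

3.174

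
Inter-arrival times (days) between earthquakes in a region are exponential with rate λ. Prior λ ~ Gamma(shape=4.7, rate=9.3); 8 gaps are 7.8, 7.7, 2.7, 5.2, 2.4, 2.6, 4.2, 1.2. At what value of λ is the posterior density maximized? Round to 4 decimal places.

0.2715

Σ times = 33.8. Posterior: Gamma(shape = 4.7+8 = 12.7, rate = 9.3+33.8 = 43.1).
Mode = (α−1)/β = 11.7/43.1 = 0.2715.
Mean = α/β = 12.7/43.1 = 0.2947.
This is the posterior mode — the MAP estimate.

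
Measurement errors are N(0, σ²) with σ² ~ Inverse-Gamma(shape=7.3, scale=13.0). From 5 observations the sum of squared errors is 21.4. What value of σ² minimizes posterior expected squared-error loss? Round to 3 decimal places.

2.693

Posterior: Inverse-Gamma(shape = 7.3+5/2 = 9.8, scale = 13.0+21.4/2 = 23.7).
Mode = β/(α+1) = 23.7/10.8 = 2.194.
Mean = β/(α−1) = 23.7/8.8 = 2.693.
Squared-error loss ⇒ the optimal estimator is the posterior mean.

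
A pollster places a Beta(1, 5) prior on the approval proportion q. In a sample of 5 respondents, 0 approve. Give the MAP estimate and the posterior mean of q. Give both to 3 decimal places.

Posterior: Beta(1+0, 5+5) = Beta(1, 10).
Since α = 1 ≤ 1 and β > 1, the Beta density is monotone decreasing on [0,1]; the mode is at 0.
Mean = 1/(1+10) = 0.091.
The mean is pulled above the mode by the posterior's right skew.

MAP estimate = 0.000, posterior mean = 0.091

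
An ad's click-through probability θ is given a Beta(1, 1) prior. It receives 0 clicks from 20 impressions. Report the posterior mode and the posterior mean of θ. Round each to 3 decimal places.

posterior mode = 0.000, posterior mean = 0.045

Posterior: Beta(1+0, 1+20) = Beta(1, 21).
Since α = 1 ≤ 1 and β > 1, the Beta density is monotone decreasing on [0,1]; the mode is at 0.
Mean = 1/(1+21) = 0.045.
Right-skewed posterior ⇒ mode < mean.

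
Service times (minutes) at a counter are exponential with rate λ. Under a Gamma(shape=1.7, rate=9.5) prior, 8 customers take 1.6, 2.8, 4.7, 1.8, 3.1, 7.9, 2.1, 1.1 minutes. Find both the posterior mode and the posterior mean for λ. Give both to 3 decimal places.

λ_MAP = 0.251, E[λ|data] = 0.280

Σ times = 25.1. Posterior: Gamma(shape = 1.7+8 = 9.7, rate = 9.5+25.1 = 34.6).
Mode = (α−1)/β = 8.7/34.6 = 0.251.
Mean = α/β = 9.7/34.6 = 0.280.
The posterior is right-skewed, so the mean exceeds the mode.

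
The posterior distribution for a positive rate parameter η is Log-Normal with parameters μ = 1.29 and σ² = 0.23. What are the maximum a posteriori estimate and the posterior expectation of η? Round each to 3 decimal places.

Mode = exp(μ − σ²) = exp(1.06) = 2.886.
Mean = exp(μ + σ²/2) = exp(1.405) = 4.076.

MAP = 2.886; posterior mean = 4.076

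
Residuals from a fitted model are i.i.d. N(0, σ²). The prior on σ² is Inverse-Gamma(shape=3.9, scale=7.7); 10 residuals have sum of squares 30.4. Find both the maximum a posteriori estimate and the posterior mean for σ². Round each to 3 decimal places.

Posterior: Inverse-Gamma(shape = 3.9+10/2 = 8.9, scale = 7.7+30.4/2 = 22.9).
Mode = β/(α+1) = 22.9/9.9 = 2.313.
Mean = β/(α−1) = 22.9/7.9 = 2.899.
The mean is pulled above the mode by the posterior's right skew.

MAP: 2.313. Posterior mean: 2.899.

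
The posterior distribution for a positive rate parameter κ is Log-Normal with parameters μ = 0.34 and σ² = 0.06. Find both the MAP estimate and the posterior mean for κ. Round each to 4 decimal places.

MAP = 1.3231; posterior mean = 1.4477

Mode = exp(μ − σ²) = exp(0.28) = 1.3231.
Mean = exp(μ + σ²/2) = exp(0.370) = 1.4477.
The mean is pulled above the mode by the posterior's right skew.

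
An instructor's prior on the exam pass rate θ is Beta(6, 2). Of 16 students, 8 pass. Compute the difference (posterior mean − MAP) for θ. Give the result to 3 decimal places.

Posterior: Beta(6+8, 2+8) = Beta(14, 10).
Mode = (14−1)/(14+10−2) = 13/22 = 0.591.
Mean = 14/(14+10) = 14/24 = 0.583.
Difference = 0.583 − 0.591 = -0.008.
The mean is pulled below the mode by the posterior's left skew.

-0.008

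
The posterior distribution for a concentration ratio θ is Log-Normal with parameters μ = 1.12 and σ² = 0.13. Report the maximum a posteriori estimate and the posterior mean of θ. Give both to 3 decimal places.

Mode = exp(μ − σ²) = exp(0.99) = 2.691.
Mean = exp(μ + σ²/2) = exp(1.185) = 3.271.
The mean is pulled above the mode by the posterior's right skew.

MAP = 2.691, posterior mean = 3.271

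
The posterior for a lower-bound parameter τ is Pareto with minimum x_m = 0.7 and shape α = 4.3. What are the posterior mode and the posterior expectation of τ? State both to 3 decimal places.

posterior mode = 0.700, posterior expectation = 0.912

The Pareto density is strictly decreasing on [x_m, ∞), so the mode is x_m = 0.700.
Mean = α·x_m/(α−1) = 4.3·0.7/3.3 = 0.912.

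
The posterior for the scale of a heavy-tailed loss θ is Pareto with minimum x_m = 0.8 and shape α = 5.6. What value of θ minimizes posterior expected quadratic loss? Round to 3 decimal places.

0.974

The Pareto density is strictly decreasing on [x_m, ∞), so the mode is x_m = 0.800.
Mean = α·x_m/(α−1) = 5.6·0.8/4.6 = 0.974.
Quadratic loss ⇒ the optimal estimator is the posterior mean.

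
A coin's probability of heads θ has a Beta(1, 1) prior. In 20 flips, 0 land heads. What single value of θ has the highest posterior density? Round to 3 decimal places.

0.000

Posterior: Beta(1+0, 1+20) = Beta(1, 21).
Since α = 1 ≤ 1 and β > 1, the Beta density is monotone decreasing on [0,1]; the mode is at 0.
Mean = 1/(1+21) = 0.045.
This is the posterior mode — the MAP estimate.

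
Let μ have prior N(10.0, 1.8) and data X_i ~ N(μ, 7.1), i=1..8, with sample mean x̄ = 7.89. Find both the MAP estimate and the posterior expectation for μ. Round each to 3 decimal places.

MAP = 8.587; posterior mean = 8.587

Posterior for μ is Normal. Precision-weighted mean: (1/1.8·10.0 + 8/7.1·7.89) / (1/1.8 + 8/7.1) = 8.587.
A Normal posterior is symmetric, so mode = mean.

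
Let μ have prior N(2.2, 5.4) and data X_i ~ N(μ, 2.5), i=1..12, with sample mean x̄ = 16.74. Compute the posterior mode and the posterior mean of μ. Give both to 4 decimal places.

MAP: 16.1999. Posterior mean: 16.1999.

Posterior for μ is Normal. Precision-weighted mean: (1/5.4·2.2 + 12/2.5·16.74) / (1/5.4 + 12/2.5) = 16.1999.
A Normal posterior is symmetric, so mode = mean.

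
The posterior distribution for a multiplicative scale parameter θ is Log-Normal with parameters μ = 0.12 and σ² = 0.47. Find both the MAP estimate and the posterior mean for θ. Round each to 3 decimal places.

MAP estimate = 0.705, posterior mean = 1.426

Mode = exp(μ − σ²) = exp(-0.35) = 0.705.
Mean = exp(μ + σ²/2) = exp(0.355) = 1.426.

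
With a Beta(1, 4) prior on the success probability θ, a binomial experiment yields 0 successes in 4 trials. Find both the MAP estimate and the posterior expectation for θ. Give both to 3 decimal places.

MAP = 0.000, posterior mean = 0.111

Posterior: Beta(1+0, 4+4) = Beta(1, 8).
Since α = 1 ≤ 1 and β > 1, the Beta density is monotone decreasing on [0,1]; the mode is at 0.
Mean = 1/(1+8) = 0.111.
Mean > mode: the posterior has a right tail.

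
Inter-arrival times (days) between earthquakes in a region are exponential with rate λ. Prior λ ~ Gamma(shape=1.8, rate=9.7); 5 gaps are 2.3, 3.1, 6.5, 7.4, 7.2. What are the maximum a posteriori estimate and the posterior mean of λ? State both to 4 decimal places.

MAP: 0.1602. Posterior mean: 0.1878.

Σ times = 26.5. Posterior: Gamma(shape = 1.8+5 = 6.8, rate = 9.7+26.5 = 36.2).
Mode = (α−1)/β = 5.8/36.2 = 0.1602.
Mean = α/β = 6.8/36.2 = 0.1878.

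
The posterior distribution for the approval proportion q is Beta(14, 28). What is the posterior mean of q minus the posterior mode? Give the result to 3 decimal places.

0.008

Mode = (14−1)/(14+28−2) = 13/40 = 0.325.
Mean = 14/(14+28) = 14/42 = 0.333.
Difference = 0.333 − 0.325 = 0.008.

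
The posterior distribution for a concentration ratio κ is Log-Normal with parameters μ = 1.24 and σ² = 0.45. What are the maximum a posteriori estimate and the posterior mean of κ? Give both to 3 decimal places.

Mode = exp(μ − σ²) = exp(0.79) = 2.203.
Mean = exp(μ + σ²/2) = exp(1.465) = 4.328.
The mean is pulled above the mode by the posterior's right skew.

maximum a posteriori estimate = 2.203, posterior mean = 4.328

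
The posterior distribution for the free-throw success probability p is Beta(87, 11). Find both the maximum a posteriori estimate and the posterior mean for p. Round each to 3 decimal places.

MAP = 0.896; posterior mean = 0.888

Mode = (87−1)/(87+11−2) = 86/96 = 0.896.
Mean = 87/(87+11) = 87/98 = 0.888.
Left-skewed posterior ⇒ mean < mode.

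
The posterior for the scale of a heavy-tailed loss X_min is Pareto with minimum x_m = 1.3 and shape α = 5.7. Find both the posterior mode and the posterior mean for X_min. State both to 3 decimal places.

The Pareto density is strictly decreasing on [x_m, ∞), so the mode is x_m = 1.300.
Mean = α·x_m/(α−1) = 5.7·1.3/4.7 = 1.577.

X_min_MAP = 1.300, E[X_min|data] = 1.577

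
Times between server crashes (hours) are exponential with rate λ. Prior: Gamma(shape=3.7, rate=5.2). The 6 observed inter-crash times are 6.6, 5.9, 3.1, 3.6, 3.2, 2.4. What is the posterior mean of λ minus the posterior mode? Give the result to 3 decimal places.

0.033

Σ times = 24.8. Posterior: Gamma(shape = 3.7+6 = 9.7, rate = 5.2+24.8 = 30.0).
Mode = (α−1)/β = 8.7/30.0 = 0.290.
Mean = α/β = 9.7/30.0 = 0.323.
Difference = 0.323 − 0.290 = 0.033.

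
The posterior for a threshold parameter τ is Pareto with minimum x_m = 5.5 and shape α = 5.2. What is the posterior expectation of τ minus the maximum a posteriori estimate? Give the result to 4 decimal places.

1.3095

The Pareto density is strictly decreasing on [x_m, ∞), so the mode is x_m = 5.5000.
Mean = α·x_m/(α−1) = 5.2·5.5/4.2 = 6.8095.
Difference = 6.8095 − 5.5000 = 1.3095.
The mean is pulled above the mode by the posterior's right skew.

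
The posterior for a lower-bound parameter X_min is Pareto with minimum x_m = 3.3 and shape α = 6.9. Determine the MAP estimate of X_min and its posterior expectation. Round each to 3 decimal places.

X_min_MAP = 3.300, E[X_min|data] = 3.859

The Pareto density is strictly decreasing on [x_m, ∞), so the mode is x_m = 3.300.
Mean = α·x_m/(α−1) = 6.9·3.3/5.9 = 3.859.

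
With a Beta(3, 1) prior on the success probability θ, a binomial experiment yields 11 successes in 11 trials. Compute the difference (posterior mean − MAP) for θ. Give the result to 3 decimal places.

Posterior: Beta(3+11, 1+0) = Beta(14, 1).
Since β = 1 ≤ 1 and α > 1, the Beta density is monotone increasing on [0,1]; the mode is at 1.
Mean = 14/(14+1) = 0.933.
Difference = 0.933 − 1.000 = -0.067.

-0.067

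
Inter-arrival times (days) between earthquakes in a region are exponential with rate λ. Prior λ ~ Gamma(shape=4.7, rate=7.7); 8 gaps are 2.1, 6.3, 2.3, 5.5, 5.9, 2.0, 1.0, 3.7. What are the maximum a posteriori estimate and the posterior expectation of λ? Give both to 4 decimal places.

Σ times = 28.8. Posterior: Gamma(shape = 4.7+8 = 12.7, rate = 7.7+28.8 = 36.5).
Mode = (α−1)/β = 11.7/36.5 = 0.3205.
Mean = α/β = 12.7/36.5 = 0.3479.

MAP = 0.3205; posterior mean = 0.3479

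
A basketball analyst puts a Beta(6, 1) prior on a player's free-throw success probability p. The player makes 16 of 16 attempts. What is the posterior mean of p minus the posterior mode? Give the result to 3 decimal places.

-0.043

Posterior: Beta(6+16, 1+0) = Beta(22, 1).
Since β = 1 ≤ 1 and α > 1, the Beta density is monotone increasing on [0,1]; the mode is at 1.
Mean = 22/(22+1) = 0.957.
Difference = 0.957 − 1.000 = -0.043.
The mean is pulled below the mode by the posterior's left skew.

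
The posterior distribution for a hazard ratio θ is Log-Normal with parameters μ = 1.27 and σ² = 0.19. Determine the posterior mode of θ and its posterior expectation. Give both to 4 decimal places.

Mode = exp(μ − σ²) = exp(1.08) = 2.9447.
Mean = exp(μ + σ²/2) = exp(1.365) = 3.9157.
The mean is pulled above the mode by the posterior's right skew.

MAP = 2.9447, posterior mean = 3.9157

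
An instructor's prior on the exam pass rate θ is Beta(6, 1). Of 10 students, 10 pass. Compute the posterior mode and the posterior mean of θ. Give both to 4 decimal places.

Posterior: Beta(6+10, 1+0) = Beta(16, 1).
Since β = 1 ≤ 1 and α > 1, the Beta density is monotone increasing on [0,1]; the mode is at 1.
Mean = 16/(16+1) = 0.9412.
Mode > mean: the posterior has a left tail.

θ_MAP = 1.0000, E[θ|data] = 0.9412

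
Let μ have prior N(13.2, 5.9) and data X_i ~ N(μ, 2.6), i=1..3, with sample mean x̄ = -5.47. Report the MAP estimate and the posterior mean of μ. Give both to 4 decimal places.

MAP = -3.0788, posterior mean = -3.0788

Posterior for μ is Normal. Precision-weighted mean: (1/5.9·13.2 + 3/2.6·-5.47) / (1/5.9 + 3/2.6) = -3.0788.
A Normal posterior is symmetric, so mode = mean.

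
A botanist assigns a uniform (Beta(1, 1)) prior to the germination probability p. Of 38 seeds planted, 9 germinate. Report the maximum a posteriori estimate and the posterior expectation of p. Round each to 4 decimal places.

maximum a posteriori estimate = 0.2368, posterior expectation = 0.2500

Posterior: Beta(1+9, 1+29) = Beta(10, 30).
Mode = (10−1)/(10+30−2) = 9/38 = 0.2368.
With a flat prior the MAP equals the MLE, 9/38.
Mean = 10/(10+30) = 10/40 = 0.2500.
Mean > mode: the posterior has a right tail.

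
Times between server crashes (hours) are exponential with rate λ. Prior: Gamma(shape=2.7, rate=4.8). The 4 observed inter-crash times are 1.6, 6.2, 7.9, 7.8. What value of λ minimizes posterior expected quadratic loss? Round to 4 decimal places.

Σ times = 23.5. Posterior: Gamma(shape = 2.7+4 = 6.7, rate = 4.8+23.5 = 28.3).
Mode = (α−1)/β = 5.7/28.3 = 0.2014.
Mean = α/β = 6.7/28.3 = 0.2367.
Quadratic loss ⇒ the optimal estimator is the posterior mean.

0.2367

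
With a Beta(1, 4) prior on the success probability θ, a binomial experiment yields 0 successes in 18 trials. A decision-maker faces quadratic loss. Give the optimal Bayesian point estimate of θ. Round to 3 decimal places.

0.043

Posterior: Beta(1+0, 4+18) = Beta(1, 22).
Since α = 1 ≤ 1 and β > 1, the Beta density is monotone decreasing on [0,1]; the mode is at 0.
Mean = 1/(1+22) = 0.043.
Quadratic loss ⇒ the optimal estimator is the posterior mean.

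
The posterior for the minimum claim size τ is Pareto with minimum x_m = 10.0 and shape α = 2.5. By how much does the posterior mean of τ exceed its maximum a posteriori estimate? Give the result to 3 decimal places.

6.667

The Pareto density is strictly decreasing on [x_m, ∞), so the mode is x_m = 10.000.
Mean = α·x_m/(α−1) = 2.5·10.0/1.5 = 16.667.
Difference = 16.667 − 10.000 = 6.667.
The posterior is right-skewed, so the mean exceeds the mode.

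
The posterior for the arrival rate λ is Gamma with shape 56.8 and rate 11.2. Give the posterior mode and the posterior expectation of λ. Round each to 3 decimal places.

Mode = (α−1)/β = 55.8/11.2 = 4.982.
Mean = α/β = 56.8/11.2 = 5.071.

posterior mode = 4.982, posterior expectation = 5.071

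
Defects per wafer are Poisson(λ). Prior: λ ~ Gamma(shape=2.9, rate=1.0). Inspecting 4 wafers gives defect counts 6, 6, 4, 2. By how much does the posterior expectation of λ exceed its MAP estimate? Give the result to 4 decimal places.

0.2000

Σ counts = 18. Posterior: Gamma(shape = 2.9+18 = 20.9, rate = 1.0+4 = 5.0).
Mode = (α−1)/β = 19.9/5.0 = 3.9800.
Mean = α/β = 20.9/5.0 = 4.1800.
Difference = 4.1800 − 3.9800 = 0.2000.
The posterior is right-skewed, so the mean exceeds the mode.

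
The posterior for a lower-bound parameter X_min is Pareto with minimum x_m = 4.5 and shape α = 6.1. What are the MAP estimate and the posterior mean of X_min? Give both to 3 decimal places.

MAP = 4.500; posterior mean = 5.382

The Pareto density is strictly decreasing on [x_m, ∞), so the mode is x_m = 4.500.
Mean = α·x_m/(α−1) = 6.1·4.5/5.1 = 5.382.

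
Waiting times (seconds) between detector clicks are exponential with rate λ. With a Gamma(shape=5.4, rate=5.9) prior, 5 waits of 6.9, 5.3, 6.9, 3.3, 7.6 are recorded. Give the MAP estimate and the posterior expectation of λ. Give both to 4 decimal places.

MAP = 0.2618; posterior mean = 0.2897

Σ times = 30.0. Posterior: Gamma(shape = 5.4+5 = 10.4, rate = 5.9+30.0 = 35.9).
Mode = (α−1)/β = 9.4/35.9 = 0.2618.
Mean = α/β = 10.4/35.9 = 0.2897.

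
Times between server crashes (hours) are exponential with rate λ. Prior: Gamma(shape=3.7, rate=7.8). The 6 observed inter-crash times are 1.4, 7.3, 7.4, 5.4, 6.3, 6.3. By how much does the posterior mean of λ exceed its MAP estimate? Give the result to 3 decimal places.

0.024

Σ times = 34.1. Posterior: Gamma(shape = 3.7+6 = 9.7, rate = 7.8+34.1 = 41.9).
Mode = (α−1)/β = 8.7/41.9 = 0.208.
Mean = α/β = 9.7/41.9 = 0.232.
Difference = 0.232 − 0.208 = 0.024.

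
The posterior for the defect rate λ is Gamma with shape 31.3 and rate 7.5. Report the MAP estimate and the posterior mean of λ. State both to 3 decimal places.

λ_MAP = 4.040, E[λ|data] = 4.173

Mode = (α−1)/β = 30.3/7.5 = 4.040.
Mean = α/β = 31.3/7.5 = 4.173.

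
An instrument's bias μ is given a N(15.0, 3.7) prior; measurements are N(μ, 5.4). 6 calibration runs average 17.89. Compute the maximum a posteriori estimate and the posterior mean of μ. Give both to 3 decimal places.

Posterior for μ is Normal. Precision-weighted mean: (1/3.7·15.0 + 6/5.4·17.89) / (1/3.7 + 6/5.4) = 17.325.
A Normal posterior is symmetric, so mode = mean.

μ_MAP = 17.325, E[μ|data] = 17.325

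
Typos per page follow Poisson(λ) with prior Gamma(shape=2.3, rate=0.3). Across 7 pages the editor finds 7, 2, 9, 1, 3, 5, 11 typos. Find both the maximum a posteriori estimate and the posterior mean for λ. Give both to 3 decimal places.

maximum a posteriori estimate = 5.384, posterior mean = 5.521

Σ counts = 38. Posterior: Gamma(shape = 2.3+38 = 40.3, rate = 0.3+7 = 7.3).
Mode = (α−1)/β = 39.3/7.3 = 5.384.
Mean = α/β = 40.3/7.3 = 5.521.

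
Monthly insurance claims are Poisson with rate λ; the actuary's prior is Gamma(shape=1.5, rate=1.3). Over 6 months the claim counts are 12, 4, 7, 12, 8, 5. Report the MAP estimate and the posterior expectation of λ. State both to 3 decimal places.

λ_MAP = 6.644, E[λ|data] = 6.781

Σ counts = 48. Posterior: Gamma(shape = 1.5+48 = 49.5, rate = 1.3+6 = 7.3).
Mode = (α−1)/β = 48.5/7.3 = 6.644.
Mean = α/β = 49.5/7.3 = 6.781.
The posterior is right-skewed, so the mean exceeds the mode.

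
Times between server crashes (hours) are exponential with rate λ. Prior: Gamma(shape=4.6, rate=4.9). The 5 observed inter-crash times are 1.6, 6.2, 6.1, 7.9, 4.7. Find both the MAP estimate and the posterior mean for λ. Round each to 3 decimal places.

Σ times = 26.5. Posterior: Gamma(shape = 4.6+5 = 9.6, rate = 4.9+26.5 = 31.4).
Mode = (α−1)/β = 8.6/31.4 = 0.274.
Mean = α/β = 9.6/31.4 = 0.306.

MAP = 0.274; posterior mean = 0.306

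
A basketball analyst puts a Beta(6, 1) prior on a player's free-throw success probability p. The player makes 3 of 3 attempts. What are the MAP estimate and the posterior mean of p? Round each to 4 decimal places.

Posterior: Beta(6+3, 1+0) = Beta(9, 1).
Since β = 1 ≤ 1 and α > 1, the Beta density is monotone increasing on [0,1]; the mode is at 1.
Mean = 9/(9+1) = 0.9000.
Mode > mean: the posterior has a left tail.

MAP = 1.0000, posterior mean = 0.9000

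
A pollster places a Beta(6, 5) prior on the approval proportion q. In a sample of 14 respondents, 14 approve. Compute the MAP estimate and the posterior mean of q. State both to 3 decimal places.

Posterior: Beta(6+14, 5+0) = Beta(20, 5).
Mode = (20−1)/(20+5−2) = 19/23 = 0.826.
Mean = 20/(20+5) = 20/25 = 0.800.
Mode > mean: the posterior has a left tail.

q_MAP = 0.826, E[q|data] = 0.800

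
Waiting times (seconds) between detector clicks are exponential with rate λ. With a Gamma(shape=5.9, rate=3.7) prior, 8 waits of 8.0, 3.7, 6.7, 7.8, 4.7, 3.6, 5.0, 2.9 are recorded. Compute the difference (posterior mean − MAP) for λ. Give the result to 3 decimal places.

0.022

Σ times = 42.4. Posterior: Gamma(shape = 5.9+8 = 13.9, rate = 3.7+42.4 = 46.1).
Mode = (α−1)/β = 12.9/46.1 = 0.280.
Mean = α/β = 13.9/46.1 = 0.302.
Difference = 0.302 − 0.280 = 0.022.
Right-skewed posterior ⇒ mode < mean.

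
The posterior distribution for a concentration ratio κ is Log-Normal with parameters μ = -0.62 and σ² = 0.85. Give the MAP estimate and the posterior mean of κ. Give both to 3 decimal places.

Mode = exp(μ − σ²) = exp(-1.47) = 0.230.
Mean = exp(μ + σ²/2) = exp(-0.195) = 0.823.
The mean is pulled above the mode by the posterior's right skew.

MAP = 0.230; posterior mean = 0.823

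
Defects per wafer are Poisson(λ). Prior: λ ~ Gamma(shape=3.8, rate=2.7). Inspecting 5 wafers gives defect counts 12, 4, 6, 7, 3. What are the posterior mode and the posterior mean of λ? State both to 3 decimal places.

MAP = 4.519; posterior mean = 4.649

Σ counts = 32. Posterior: Gamma(shape = 3.8+32 = 35.8, rate = 2.7+5 = 7.7).
Mode = (α−1)/β = 34.8/7.7 = 4.519.
Mean = α/β = 35.8/7.7 = 4.649.
The mean is pulled above the mode by the posterior's right skew.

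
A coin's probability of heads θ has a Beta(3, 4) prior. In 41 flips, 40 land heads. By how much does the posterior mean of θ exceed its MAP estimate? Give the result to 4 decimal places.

-0.0172

Posterior: Beta(3+40, 4+1) = Beta(43, 5).
Mode = (43−1)/(43+5−2) = 42/46 = 0.9130.
Mean = 43/(43+5) = 43/48 = 0.8958.
Difference = 0.8958 − 0.9130 = -0.0172.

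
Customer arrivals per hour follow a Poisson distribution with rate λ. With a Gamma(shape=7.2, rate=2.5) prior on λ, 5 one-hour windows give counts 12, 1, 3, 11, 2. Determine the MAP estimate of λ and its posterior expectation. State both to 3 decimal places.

λ_MAP = 4.693, E[λ|data] = 4.827

Σ counts = 29. Posterior: Gamma(shape = 7.2+29 = 36.2, rate = 2.5+5 = 7.5).
Mode = (α−1)/β = 35.2/7.5 = 4.693.
Mean = α/β = 36.2/7.5 = 4.827.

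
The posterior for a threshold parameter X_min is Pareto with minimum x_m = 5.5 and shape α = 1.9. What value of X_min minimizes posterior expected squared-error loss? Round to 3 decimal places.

The Pareto density is strictly decreasing on [x_m, ∞), so the mode is x_m = 5.500.
Mean = α·x_m/(α−1) = 1.9·5.5/0.9 = 11.611.
Squared-error loss ⇒ the optimal estimator is the posterior mean.

11.611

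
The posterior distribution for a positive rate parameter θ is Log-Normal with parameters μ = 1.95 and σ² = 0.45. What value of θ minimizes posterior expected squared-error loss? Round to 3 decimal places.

Mode = exp(μ − σ²) = exp(1.50) = 4.482.
Mean = exp(μ + σ²/2) = exp(2.175) = 8.802.
Squared-error loss ⇒ the optimal estimator is the posterior mean.

8.802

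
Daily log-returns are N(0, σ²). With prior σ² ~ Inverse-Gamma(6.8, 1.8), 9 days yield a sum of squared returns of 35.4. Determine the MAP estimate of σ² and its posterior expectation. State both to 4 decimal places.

MAP: 1.5854. Posterior mean: 1.8932.

Posterior: Inverse-Gamma(shape = 6.8+9/2 = 11.3, scale = 1.8+35.4/2 = 19.5).
Mode = β/(α+1) = 19.5/12.3 = 1.5854.
Mean = β/(α−1) = 19.5/10.3 = 1.8932.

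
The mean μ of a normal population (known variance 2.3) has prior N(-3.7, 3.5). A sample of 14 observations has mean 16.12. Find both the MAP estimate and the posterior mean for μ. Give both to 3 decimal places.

Posterior for μ is Normal. Precision-weighted mean: (1/3.5·-3.7 + 14/2.3·16.12) / (1/3.5 + 14/2.3) = 15.231.
A Normal posterior is symmetric, so mode = mean.

MAP = 15.231; posterior mean = 15.231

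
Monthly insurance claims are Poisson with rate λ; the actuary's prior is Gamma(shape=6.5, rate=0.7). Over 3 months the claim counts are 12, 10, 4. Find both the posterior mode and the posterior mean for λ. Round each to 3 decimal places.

Σ counts = 26. Posterior: Gamma(shape = 6.5+26 = 32.5, rate = 0.7+3 = 3.7).
Mode = (α−1)/β = 31.5/3.7 = 8.514.
Mean = α/β = 32.5/3.7 = 8.784.

MAP = 8.514; posterior mean = 8.784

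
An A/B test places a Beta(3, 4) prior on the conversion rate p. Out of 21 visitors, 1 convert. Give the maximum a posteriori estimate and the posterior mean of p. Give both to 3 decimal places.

p_MAP = 0.115, E[p|data] = 0.143

Posterior: Beta(3+1, 4+20) = Beta(4, 24).
Mode = (4−1)/(4+24−2) = 3/26 = 0.115.
Mean = 4/(4+24) = 4/28 = 0.143.
Right-skewed posterior ⇒ mode < mean.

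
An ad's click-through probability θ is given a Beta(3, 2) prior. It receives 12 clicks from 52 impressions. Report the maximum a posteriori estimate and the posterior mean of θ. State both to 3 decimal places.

Posterior: Beta(3+12, 2+40) = Beta(15, 42).
Mode = (15−1)/(15+42−2) = 14/55 = 0.255.
Mean = 15/(15+42) = 15/57 = 0.263.
The posterior is right-skewed, so the mean exceeds the mode.

maximum a posteriori estimate = 0.255, posterior mean = 0.263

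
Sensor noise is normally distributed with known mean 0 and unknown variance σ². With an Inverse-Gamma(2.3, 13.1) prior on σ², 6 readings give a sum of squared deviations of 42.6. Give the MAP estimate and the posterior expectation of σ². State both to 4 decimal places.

Posterior: Inverse-Gamma(shape = 2.3+6/2 = 5.3, scale = 13.1+42.6/2 = 34.4).
Mode = β/(α+1) = 34.4/6.3 = 5.4603.
Mean = β/(α−1) = 34.4/4.3 = 8.0000.

MAP = 5.4603; posterior mean = 8.0000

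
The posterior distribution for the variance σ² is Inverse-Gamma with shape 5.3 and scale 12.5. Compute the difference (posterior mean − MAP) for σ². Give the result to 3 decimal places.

0.923

Mode = β/(α+1) = 12.5/6.3 = 1.984.
Mean = β/(α−1) = 12.5/4.3 = 2.907.
Difference = 2.907 − 1.984 = 0.923.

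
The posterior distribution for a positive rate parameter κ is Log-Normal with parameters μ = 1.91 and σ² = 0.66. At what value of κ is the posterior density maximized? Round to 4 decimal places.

Mode = exp(μ − σ²) = exp(1.25) = 3.4903.
Mean = exp(μ + σ²/2) = exp(2.240) = 9.3933.
This is the posterior mode — the MAP estimate.

3.4903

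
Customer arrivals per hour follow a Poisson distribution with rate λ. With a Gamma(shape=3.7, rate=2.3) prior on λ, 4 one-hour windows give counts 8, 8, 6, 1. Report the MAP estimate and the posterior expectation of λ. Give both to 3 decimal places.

MAP estimate = 4.079, posterior expectation = 4.238

Σ counts = 23. Posterior: Gamma(shape = 3.7+23 = 26.7, rate = 2.3+4 = 6.3).
Mode = (α−1)/β = 25.7/6.3 = 4.079.
Mean = α/β = 26.7/6.3 = 4.238.
Mean > mode: the posterior has a right tail.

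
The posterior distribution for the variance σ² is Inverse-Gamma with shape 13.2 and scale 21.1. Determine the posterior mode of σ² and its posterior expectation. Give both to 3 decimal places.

MAP = 1.486, posterior mean = 1.730

Mode = β/(α+1) = 21.1/14.2 = 1.486.
Mean = β/(α−1) = 21.1/12.2 = 1.730.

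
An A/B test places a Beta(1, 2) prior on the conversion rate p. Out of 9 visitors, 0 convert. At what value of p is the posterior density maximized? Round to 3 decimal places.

Posterior: Beta(1+0, 2+9) = Beta(1, 11).
Since α = 1 ≤ 1 and β > 1, the Beta density is monotone decreasing on [0,1]; the mode is at 0.
Mean = 1/(1+11) = 0.083.
This is the posterior mode — the MAP estimate.

0.000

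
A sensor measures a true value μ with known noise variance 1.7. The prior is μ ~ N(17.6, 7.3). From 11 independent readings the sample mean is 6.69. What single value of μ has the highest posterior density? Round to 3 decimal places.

Posterior for μ is Normal. Precision-weighted mean: (1/7.3·17.6 + 11/1.7·6.69) / (1/7.3 + 11/1.7) = 6.916.
A Normal posterior is symmetric, so mode = mean.
This is the posterior mode — the MAP estimate.

6.916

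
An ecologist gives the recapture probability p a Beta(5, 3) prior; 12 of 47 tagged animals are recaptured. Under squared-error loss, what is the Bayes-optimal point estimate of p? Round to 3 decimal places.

Posterior: Beta(5+12, 3+35) = Beta(17, 38).
Mode = (17−1)/(17+38−2) = 16/53 = 0.302.
Mean = 17/(17+38) = 17/55 = 0.309.
Squared-error loss ⇒ the optimal estimator is the posterior mean.

0.309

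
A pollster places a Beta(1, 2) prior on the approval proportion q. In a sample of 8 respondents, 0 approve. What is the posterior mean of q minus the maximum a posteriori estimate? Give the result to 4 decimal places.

0.0909

Posterior: Beta(1+0, 2+8) = Beta(1, 10).
Since α = 1 ≤ 1 and β > 1, the Beta density is monotone decreasing on [0,1]; the mode is at 0.
Mean = 1/(1+10) = 0.0909.
Difference = 0.0909 − 0.0000 = 0.0909.
Mean > mode: the posterior has a right tail.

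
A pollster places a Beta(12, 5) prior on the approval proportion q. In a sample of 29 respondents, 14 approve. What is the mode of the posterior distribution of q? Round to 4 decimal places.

0.5682

Posterior: Beta(12+14, 5+15) = Beta(26, 20).
Mode = (26−1)/(26+20−2) = 25/44 = 0.5682.
Mean = 26/(26+20) = 26/46 = 0.5652.
This is the posterior mode — the MAP estimate.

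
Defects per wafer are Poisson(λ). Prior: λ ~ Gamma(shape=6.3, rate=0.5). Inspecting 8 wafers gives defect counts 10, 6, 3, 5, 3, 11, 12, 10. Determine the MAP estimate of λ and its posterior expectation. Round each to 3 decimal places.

MAP estimate = 7.682, posterior expectation = 7.800

Σ counts = 60. Posterior: Gamma(shape = 6.3+60 = 66.3, rate = 0.5+8 = 8.5).
Mode = (α−1)/β = 65.3/8.5 = 7.682.
Mean = α/β = 66.3/8.5 = 7.800.
Right-skewed posterior ⇒ mode < mean.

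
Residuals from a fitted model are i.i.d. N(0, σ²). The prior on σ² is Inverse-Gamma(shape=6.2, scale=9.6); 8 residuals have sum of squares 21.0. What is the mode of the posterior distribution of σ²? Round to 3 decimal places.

1.795

Posterior: Inverse-Gamma(shape = 6.2+8/2 = 10.2, scale = 9.6+21.0/2 = 20.1).
Mode = β/(α+1) = 20.1/11.2 = 1.795.
Mean = β/(α−1) = 20.1/9.2 = 2.185.
This is the posterior mode — the MAP estimate.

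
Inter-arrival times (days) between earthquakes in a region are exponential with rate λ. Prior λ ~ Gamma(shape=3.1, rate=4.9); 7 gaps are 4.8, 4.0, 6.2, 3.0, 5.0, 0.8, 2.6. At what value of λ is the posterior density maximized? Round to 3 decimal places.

Σ times = 26.4. Posterior: Gamma(shape = 3.1+7 = 10.1, rate = 4.9+26.4 = 31.3).
Mode = (α−1)/β = 9.1/31.3 = 0.291.
Mean = α/β = 10.1/31.3 = 0.323.
This is the posterior mode — the MAP estimate.

0.291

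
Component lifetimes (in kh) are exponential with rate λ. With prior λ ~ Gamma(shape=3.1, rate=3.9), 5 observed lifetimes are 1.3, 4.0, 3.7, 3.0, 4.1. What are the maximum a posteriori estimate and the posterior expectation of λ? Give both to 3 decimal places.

Σ times = 16.1. Posterior: Gamma(shape = 3.1+5 = 8.1, rate = 3.9+16.1 = 20.0).
Mode = (α−1)/β = 7.1/20.0 = 0.355.
Mean = α/β = 8.1/20.0 = 0.405.

λ_MAP = 0.355, E[λ|data] = 0.405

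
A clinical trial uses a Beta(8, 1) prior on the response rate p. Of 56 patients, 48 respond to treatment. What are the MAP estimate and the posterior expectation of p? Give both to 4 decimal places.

p_MAP = 0.8730, E[p|data] = 0.8615

Posterior: Beta(8+48, 1+8) = Beta(56, 9).
Mode = (56−1)/(56+9−2) = 55/63 = 0.8730.
Mean = 56/(56+9) = 56/65 = 0.8615.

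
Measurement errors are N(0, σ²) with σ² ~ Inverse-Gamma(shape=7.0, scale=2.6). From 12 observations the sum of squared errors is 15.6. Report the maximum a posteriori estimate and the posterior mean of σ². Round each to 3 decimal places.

MAP = 0.743; posterior mean = 0.867

Posterior: Inverse-Gamma(shape = 7.0+12/2 = 13.0, scale = 2.6+15.6/2 = 10.4).
Mode = β/(α+1) = 10.4/14.0 = 0.743.
Mean = β/(α−1) = 10.4/12.0 = 0.867.
The mean is pulled above the mode by the posterior's right skew.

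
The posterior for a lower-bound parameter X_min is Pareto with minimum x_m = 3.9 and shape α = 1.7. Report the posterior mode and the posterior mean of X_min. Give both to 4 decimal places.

The Pareto density is strictly decreasing on [x_m, ∞), so the mode is x_m = 3.9000.
Mean = α·x_m/(α−1) = 1.7·3.9/0.7 = 9.4714.

posterior mode = 3.9000, posterior mean = 9.4714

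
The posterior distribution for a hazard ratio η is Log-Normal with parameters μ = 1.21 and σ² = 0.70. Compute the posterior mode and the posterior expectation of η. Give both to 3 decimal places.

Mode = exp(μ − σ²) = exp(0.51) = 1.665.
Mean = exp(μ + σ²/2) = exp(1.560) = 4.759.
The mean is pulled above the mode by the posterior's right skew.

MAP = 1.665; posterior mean = 4.759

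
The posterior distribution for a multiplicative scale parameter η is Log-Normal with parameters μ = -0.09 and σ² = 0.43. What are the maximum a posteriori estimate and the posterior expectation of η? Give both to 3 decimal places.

Mode = exp(μ − σ²) = exp(-0.52) = 0.595.
Mean = exp(μ + σ²/2) = exp(0.125) = 1.133.
The posterior is right-skewed, so the mean exceeds the mode.

η_MAP = 0.595, E[η|data] = 1.133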